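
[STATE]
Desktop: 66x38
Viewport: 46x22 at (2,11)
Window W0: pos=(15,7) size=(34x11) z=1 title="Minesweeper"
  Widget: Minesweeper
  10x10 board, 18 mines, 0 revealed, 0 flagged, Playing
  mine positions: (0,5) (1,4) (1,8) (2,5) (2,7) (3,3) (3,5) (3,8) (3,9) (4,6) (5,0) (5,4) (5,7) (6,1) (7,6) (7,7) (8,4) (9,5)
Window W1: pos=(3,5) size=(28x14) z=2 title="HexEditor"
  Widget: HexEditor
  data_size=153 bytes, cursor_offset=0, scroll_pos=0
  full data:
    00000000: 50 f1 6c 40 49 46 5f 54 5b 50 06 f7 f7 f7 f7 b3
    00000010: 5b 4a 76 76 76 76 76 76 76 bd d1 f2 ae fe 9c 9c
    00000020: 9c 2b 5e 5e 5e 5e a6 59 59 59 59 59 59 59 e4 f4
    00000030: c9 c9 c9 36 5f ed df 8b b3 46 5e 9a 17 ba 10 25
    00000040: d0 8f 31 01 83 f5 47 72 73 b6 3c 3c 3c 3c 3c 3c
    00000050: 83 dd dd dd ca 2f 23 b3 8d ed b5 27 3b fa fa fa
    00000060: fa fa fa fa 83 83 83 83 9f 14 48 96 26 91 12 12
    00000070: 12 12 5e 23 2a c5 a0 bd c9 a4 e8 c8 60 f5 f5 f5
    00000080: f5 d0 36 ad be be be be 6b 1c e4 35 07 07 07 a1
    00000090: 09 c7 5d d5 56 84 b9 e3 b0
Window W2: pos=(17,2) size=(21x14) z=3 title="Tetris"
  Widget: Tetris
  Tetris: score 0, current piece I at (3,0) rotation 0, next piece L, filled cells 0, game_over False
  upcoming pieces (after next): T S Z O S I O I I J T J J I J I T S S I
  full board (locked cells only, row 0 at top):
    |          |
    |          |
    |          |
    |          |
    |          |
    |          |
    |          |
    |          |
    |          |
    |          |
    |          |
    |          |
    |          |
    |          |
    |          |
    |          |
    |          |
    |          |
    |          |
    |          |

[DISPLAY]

 ┃00000030  c9 ┃          │Score:  ┃          
 ┃00000040  d0 ┃          │0       ┃          
 ┃00000050  83 ┃          │        ┃          
 ┃00000060  fa ┃          │        ┃          
 ┃00000070  12 ┗━━━━━━━━━━━━━━━━━━━┛          
 ┃00000080  f5 d0 36 ad be b┃                 
 ┃00000090  09 c7 5d d5 56 8┃━━━━━━━━━━━━━━━━━
 ┗━━━━━━━━━━━━━━━━━━━━━━━━━━┛                 
                                              
                                              
                                              
                                              
                                              
                                              
                                              
                                              
                                              
                                              
                                              
                                              
                                              
                                              


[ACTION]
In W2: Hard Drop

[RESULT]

 ┃00000030  c9 ┃          │Score:  ┃          
 ┃00000040  d0 ┃          │0       ┃          
 ┃00000050  83 ┃          │        ┃          
 ┃00000060  fa ┃   ████   │        ┃          
 ┃00000070  12 ┗━━━━━━━━━━━━━━━━━━━┛          
 ┃00000080  f5 d0 36 ad be b┃                 
 ┃00000090  09 c7 5d d5 56 8┃━━━━━━━━━━━━━━━━━
 ┗━━━━━━━━━━━━━━━━━━━━━━━━━━┛                 
                                              
                                              
                                              
                                              
                                              
                                              
                                              
                                              
                                              
                                              
                                              
                                              
                                              
                                              


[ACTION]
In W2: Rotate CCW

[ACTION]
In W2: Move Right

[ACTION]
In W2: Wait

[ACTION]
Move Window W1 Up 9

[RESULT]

 ┃00000080  f5 ┃          │Score:  ┃          
 ┃00000090  09 ┃          │0       ┃          
 ┗━━━━━━━━━━━━━┃          │        ┃          
             ┃■┃   ████   │        ┃          
             ┃■┗━━━━━━━━━━━━━━━━━━━┛          
             ┃■■■■■■■■■■                      
             ┗━━━━━━━━━━━━━━━━━━━━━━━━━━━━━━━━
                                              
                                              
                                              
                                              
                                              
                                              
                                              
                                              
                                              
                                              
                                              
                                              
                                              
                                              
                                              


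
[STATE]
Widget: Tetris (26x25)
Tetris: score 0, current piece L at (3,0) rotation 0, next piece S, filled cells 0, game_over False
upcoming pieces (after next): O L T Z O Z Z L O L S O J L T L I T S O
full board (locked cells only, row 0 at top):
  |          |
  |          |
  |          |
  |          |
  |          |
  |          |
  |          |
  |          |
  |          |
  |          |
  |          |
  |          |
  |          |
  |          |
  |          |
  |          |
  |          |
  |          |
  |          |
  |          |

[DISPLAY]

     ▒    │Next:          
   ▒▒▒    │ ░░            
          │░░             
          │               
          │               
          │               
          │Score:         
          │0              
          │               
          │               
          │               
          │               
          │               
          │               
          │               
          │               
          │               
          │               
          │               
          │               
          │               
          │               
          │               
          │               
          │               


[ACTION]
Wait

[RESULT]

          │Next:          
     ▒    │ ░░            
   ▒▒▒    │░░             
          │               
          │               
          │               
          │Score:         
          │0              
          │               
          │               
          │               
          │               
          │               
          │               
          │               
          │               
          │               
          │               
          │               
          │               
          │               
          │               
          │               
          │               
          │               


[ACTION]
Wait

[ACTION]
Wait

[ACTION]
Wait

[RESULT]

          │Next:          
          │ ░░            
          │░░             
          │               
     ▒    │               
   ▒▒▒    │               
          │Score:         
          │0              
          │               
          │               
          │               
          │               
          │               
          │               
          │               
          │               
          │               
          │               
          │               
          │               
          │               
          │               
          │               
          │               
          │               


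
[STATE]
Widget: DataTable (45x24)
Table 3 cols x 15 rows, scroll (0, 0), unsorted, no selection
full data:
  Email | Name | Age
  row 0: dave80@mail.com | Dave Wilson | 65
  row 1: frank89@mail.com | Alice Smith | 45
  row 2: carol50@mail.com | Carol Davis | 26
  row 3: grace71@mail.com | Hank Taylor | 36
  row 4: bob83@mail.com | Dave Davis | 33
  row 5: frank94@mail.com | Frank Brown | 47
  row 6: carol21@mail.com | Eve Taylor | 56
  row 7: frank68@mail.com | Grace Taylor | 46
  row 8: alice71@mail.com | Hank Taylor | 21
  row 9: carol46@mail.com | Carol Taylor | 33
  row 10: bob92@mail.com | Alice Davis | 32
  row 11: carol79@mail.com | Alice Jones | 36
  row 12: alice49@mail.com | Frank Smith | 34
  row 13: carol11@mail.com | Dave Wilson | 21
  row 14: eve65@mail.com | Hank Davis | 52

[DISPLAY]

Email           │Name        │Age            
────────────────┼────────────┼───            
dave80@mail.com │Dave Wilson │65             
frank89@mail.com│Alice Smith │45             
carol50@mail.com│Carol Davis │26             
grace71@mail.com│Hank Taylor │36             
bob83@mail.com  │Dave Davis  │33             
frank94@mail.com│Frank Brown │47             
carol21@mail.com│Eve Taylor  │56             
frank68@mail.com│Grace Taylor│46             
alice71@mail.com│Hank Taylor │21             
carol46@mail.com│Carol Taylor│33             
bob92@mail.com  │Alice Davis │32             
carol79@mail.com│Alice Jones │36             
alice49@mail.com│Frank Smith │34             
carol11@mail.com│Dave Wilson │21             
eve65@mail.com  │Hank Davis  │52             
                                             
                                             
                                             
                                             
                                             
                                             
                                             


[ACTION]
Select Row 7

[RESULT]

Email           │Name        │Age            
────────────────┼────────────┼───            
dave80@mail.com │Dave Wilson │65             
frank89@mail.com│Alice Smith │45             
carol50@mail.com│Carol Davis │26             
grace71@mail.com│Hank Taylor │36             
bob83@mail.com  │Dave Davis  │33             
frank94@mail.com│Frank Brown │47             
carol21@mail.com│Eve Taylor  │56             
>rank68@mail.com│Grace Taylor│46             
alice71@mail.com│Hank Taylor │21             
carol46@mail.com│Carol Taylor│33             
bob92@mail.com  │Alice Davis │32             
carol79@mail.com│Alice Jones │36             
alice49@mail.com│Frank Smith │34             
carol11@mail.com│Dave Wilson │21             
eve65@mail.com  │Hank Davis  │52             
                                             
                                             
                                             
                                             
                                             
                                             
                                             


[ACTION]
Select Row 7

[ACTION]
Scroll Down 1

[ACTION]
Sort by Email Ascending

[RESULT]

Email          ▲│Name        │Age            
────────────────┼────────────┼───            
alice49@mail.com│Frank Smith │34             
alice71@mail.com│Hank Taylor │21             
bob83@mail.com  │Dave Davis  │33             
bob92@mail.com  │Alice Davis │32             
carol11@mail.com│Dave Wilson │21             
carol21@mail.com│Eve Taylor  │56             
carol46@mail.com│Carol Taylor│33             
>arol50@mail.com│Carol Davis │26             
carol79@mail.com│Alice Jones │36             
dave80@mail.com │Dave Wilson │65             
eve65@mail.com  │Hank Davis  │52             
frank68@mail.com│Grace Taylor│46             
frank89@mail.com│Alice Smith │45             
frank94@mail.com│Frank Brown │47             
grace71@mail.com│Hank Taylor │36             
                                             
                                             
                                             
                                             
                                             
                                             
                                             


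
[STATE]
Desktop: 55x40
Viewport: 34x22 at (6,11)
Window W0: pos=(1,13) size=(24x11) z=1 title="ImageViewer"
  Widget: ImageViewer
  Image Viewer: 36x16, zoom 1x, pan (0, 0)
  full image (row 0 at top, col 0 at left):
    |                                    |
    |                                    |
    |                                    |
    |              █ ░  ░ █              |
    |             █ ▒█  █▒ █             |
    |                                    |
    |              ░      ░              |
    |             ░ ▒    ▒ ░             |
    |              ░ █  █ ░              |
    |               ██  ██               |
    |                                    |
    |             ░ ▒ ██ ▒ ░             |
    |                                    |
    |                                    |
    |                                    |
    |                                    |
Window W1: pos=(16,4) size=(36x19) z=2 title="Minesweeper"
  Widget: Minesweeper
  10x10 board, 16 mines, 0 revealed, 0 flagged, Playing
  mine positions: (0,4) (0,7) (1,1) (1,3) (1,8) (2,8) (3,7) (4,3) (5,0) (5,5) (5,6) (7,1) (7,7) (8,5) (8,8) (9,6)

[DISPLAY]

          ┃■■■■■■■■■■             
          ┃■■■■■■■■■■             
━━━━━━━━━━┃■■■■■■■■■■             
geViewer  ┃■■■■■■■■■■             
──────────┃■■■■■■■■■■             
          ┃■■■■■■■■■■             
          ┃                       
          ┃                       
          ┃                       
         █┃                       
          ┃                       
          ┗━━━━━━━━━━━━━━━━━━━━━━━
━━━━━━━━━━━━━━━━━━┛               
                                  
                                  
                                  
                                  
                                  
                                  
                                  
                                  
                                  


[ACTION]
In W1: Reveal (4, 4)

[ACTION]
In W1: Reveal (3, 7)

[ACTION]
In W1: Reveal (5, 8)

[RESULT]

          ┃■■■✹2■■■■■             
          ┃✹■■■■✹✹■■■             
━━━━━━━━━━┃■■■■■■■■■■             
geViewer  ┃■✹■■■■■✹■■             
──────────┃■■■■■✹■■✹■             
          ┃■■■■■■✹■■■             
          ┃                       
          ┃                       
          ┃                       
         █┃                       
          ┃                       
          ┗━━━━━━━━━━━━━━━━━━━━━━━
━━━━━━━━━━━━━━━━━━┛               
                                  
                                  
                                  
                                  
                                  
                                  
                                  
                                  
                                  


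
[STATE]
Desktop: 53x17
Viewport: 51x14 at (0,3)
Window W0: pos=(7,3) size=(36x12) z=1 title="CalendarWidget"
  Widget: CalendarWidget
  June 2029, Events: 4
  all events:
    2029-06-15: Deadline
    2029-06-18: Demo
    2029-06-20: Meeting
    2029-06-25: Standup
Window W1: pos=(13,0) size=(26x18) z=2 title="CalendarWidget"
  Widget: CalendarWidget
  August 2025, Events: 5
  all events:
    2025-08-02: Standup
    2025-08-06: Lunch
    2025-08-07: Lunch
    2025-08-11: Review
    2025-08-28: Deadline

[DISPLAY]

       ┏━━━━━┃      August 2025       ┃━━━┓        
       ┃ Cale┃Mo Tu We Th Fr Sa Su    ┃   ┃        
       ┠─────┃             1  2*  3   ┃───┨        
       ┃     ┃ 4  5  6*  7*  8  9 10  ┃   ┃        
       ┃Mo Tu┃11* 12 13 14 15 16 17   ┃   ┃        
       ┃     ┃18 19 20 21 22 23 24    ┃   ┃        
       ┃ 4  5┃25 26 27 28* 29 30 31   ┃   ┃        
       ┃11 12┃                        ┃   ┃        
       ┃18* 1┃                        ┃   ┃        
       ┃25* 2┃                        ┃   ┃        
       ┃     ┃                        ┃   ┃        
       ┗━━━━━┃                        ┃━━━┛        
             ┃                        ┃            
             ┃                        ┃            


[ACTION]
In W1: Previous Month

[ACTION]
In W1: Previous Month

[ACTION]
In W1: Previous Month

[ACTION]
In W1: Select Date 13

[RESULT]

       ┏━━━━━┃        May 2025        ┃━━━┓        
       ┃ Cale┃Mo Tu We Th Fr Sa Su    ┃   ┃        
       ┠─────┃          1  2  3  4    ┃───┨        
       ┃     ┃ 5  6  7  8  9 10 11    ┃   ┃        
       ┃Mo Tu┃12 [13] 14 15 16 17 18  ┃   ┃        
       ┃     ┃19 20 21 22 23 24 25    ┃   ┃        
       ┃ 4  5┃26 27 28 29 30 31       ┃   ┃        
       ┃11 12┃                        ┃   ┃        
       ┃18* 1┃                        ┃   ┃        
       ┃25* 2┃                        ┃   ┃        
       ┃     ┃                        ┃   ┃        
       ┗━━━━━┃                        ┃━━━┛        
             ┃                        ┃            
             ┃                        ┃            


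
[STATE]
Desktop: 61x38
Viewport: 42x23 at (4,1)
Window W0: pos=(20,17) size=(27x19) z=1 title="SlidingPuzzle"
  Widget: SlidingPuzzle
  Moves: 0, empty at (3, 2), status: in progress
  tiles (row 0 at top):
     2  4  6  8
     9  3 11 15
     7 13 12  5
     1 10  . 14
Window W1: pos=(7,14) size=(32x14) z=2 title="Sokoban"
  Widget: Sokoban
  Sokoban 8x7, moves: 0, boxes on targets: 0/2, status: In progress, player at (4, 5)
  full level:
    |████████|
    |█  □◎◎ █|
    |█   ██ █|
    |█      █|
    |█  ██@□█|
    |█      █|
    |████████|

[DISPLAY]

                                          
                                          
                                          
                                          
                                          
                                          
                                          
                                          
                                          
                                          
                                          
                                          
                                          
   ┏━━━━━━━━━━━━━━━━━━━━━━━━━━━━━━┓       
   ┃ Sokoban                      ┃       
   ┠──────────────────────────────┨       
   ┃████████                      ┃━━━━━━━
   ┃█  □◎◎ █                      ┃       
   ┃█   ██ █                      ┃───────
   ┃█      █                      ┃──┐    
   ┃█  ██@□█                      ┃8 │    
   ┃█      █                      ┃──┤    
   ┃████████                      ┃5 │    


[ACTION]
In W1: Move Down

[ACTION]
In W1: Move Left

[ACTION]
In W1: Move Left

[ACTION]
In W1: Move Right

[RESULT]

                                          
                                          
                                          
                                          
                                          
                                          
                                          
                                          
                                          
                                          
                                          
                                          
                                          
   ┏━━━━━━━━━━━━━━━━━━━━━━━━━━━━━━┓       
   ┃ Sokoban                      ┃       
   ┠──────────────────────────────┨       
   ┃████████                      ┃━━━━━━━
   ┃█  □◎◎ █                      ┃       
   ┃█   ██ █                      ┃───────
   ┃█      █                      ┃──┐    
   ┃█  ██ □█                      ┃8 │    
   ┃█   @  █                      ┃──┤    
   ┃████████                      ┃5 │    


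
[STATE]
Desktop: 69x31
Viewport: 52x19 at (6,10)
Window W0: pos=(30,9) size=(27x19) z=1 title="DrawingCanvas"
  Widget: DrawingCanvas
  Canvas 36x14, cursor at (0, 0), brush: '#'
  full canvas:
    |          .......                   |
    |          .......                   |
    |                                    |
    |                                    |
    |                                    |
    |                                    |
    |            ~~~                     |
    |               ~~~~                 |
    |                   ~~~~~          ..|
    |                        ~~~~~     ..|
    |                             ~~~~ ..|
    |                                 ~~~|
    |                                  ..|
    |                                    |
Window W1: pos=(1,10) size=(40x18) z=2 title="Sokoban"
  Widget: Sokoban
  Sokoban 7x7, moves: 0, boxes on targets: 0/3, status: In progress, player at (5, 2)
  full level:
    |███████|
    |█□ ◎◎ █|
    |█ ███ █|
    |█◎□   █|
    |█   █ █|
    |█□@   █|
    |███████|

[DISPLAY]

━━━━━━━━━━━━━━━━━━━━━━━━━━━━━━━━━━┓nvas           ┃ 
oban                              ┃───────────────┨ 
──────────────────────────────────┨.......        ┃ 
███                               ┃.......        ┃ 
◎ █                               ┃               ┃ 
█ █                               ┃               ┃ 
  █                               ┃               ┃ 
█ █                               ┃               ┃ 
  █                               ┃  ~~~          ┃ 
███                               ┃     ~~~~      ┃ 
s: 0  0/3                         ┃         ~~~~~ ┃ 
                                  ┃              ~┃ 
                                  ┃               ┃ 
                                  ┃               ┃ 
                                  ┃               ┃ 
                                  ┃               ┃ 
                                  ┃               ┃ 
━━━━━━━━━━━━━━━━━━━━━━━━━━━━━━━━━━┛━━━━━━━━━━━━━━━┛ 
                                                    


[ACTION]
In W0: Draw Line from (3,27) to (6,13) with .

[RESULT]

━━━━━━━━━━━━━━━━━━━━━━━━━━━━━━━━━━┓nvas           ┃ 
oban                              ┃───────────────┨ 
──────────────────────────────────┨.......        ┃ 
███                               ┃.......        ┃ 
◎ █                               ┃               ┃ 
█ █                               ┃               ┃ 
  █                               ┃          .....┃ 
█ █                               ┃      ....     ┃ 
  █                               ┃  ~...         ┃ 
███                               ┃     ~~~~      ┃ 
s: 0  0/3                         ┃         ~~~~~ ┃ 
                                  ┃              ~┃ 
                                  ┃               ┃ 
                                  ┃               ┃ 
                                  ┃               ┃ 
                                  ┃               ┃ 
                                  ┃               ┃ 
━━━━━━━━━━━━━━━━━━━━━━━━━━━━━━━━━━┛━━━━━━━━━━━━━━━┛ 
                                                    


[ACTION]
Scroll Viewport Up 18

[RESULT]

                                                    
                                                    
                                                    
                                                    
                                                    
                                                    
                                                    
                                                    
                                                    
                        ┏━━━━━━━━━━━━━━━━━━━━━━━━━┓ 
━━━━━━━━━━━━━━━━━━━━━━━━━━━━━━━━━━┓nvas           ┃ 
oban                              ┃───────────────┨ 
──────────────────────────────────┨.......        ┃ 
███                               ┃.......        ┃ 
◎ █                               ┃               ┃ 
█ █                               ┃               ┃ 
  █                               ┃          .....┃ 
█ █                               ┃      ....     ┃ 
  █                               ┃  ~...         ┃ 


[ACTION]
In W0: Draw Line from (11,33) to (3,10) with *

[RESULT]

                                                    
                                                    
                                                    
                                                    
                                                    
                                                    
                                                    
                                                    
                                                    
                        ┏━━━━━━━━━━━━━━━━━━━━━━━━━┓ 
━━━━━━━━━━━━━━━━━━━━━━━━━━━━━━━━━━┓nvas           ┃ 
oban                              ┃───────────────┨ 
──────────────────────────────────┨.......        ┃ 
███                               ┃.......        ┃ 
◎ █                               ┃               ┃ 
█ █                               ┃**             ┃ 
  █                               ┃  ***     .....┃ 
█ █                               ┃     ***..     ┃ 
  █                               ┃  ~...  ***    ┃ 


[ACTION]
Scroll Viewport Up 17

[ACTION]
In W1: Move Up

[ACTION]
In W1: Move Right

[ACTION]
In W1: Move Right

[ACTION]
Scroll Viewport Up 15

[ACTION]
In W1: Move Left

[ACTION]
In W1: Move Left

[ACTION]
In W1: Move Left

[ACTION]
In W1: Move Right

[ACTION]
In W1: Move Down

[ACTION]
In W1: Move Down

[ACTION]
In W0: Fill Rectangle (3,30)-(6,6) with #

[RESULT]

                                                    
                                                    
                                                    
                                                    
                                                    
                                                    
                                                    
                                                    
                                                    
                        ┏━━━━━━━━━━━━━━━━━━━━━━━━━┓ 
━━━━━━━━━━━━━━━━━━━━━━━━━━━━━━━━━━┓nvas           ┃ 
oban                              ┃───────────────┨ 
──────────────────────────────────┨.......        ┃ 
███                               ┃.......        ┃ 
◎ █                               ┃               ┃ 
█ █                               ┃###############┃ 
  █                               ┃###############┃ 
█ █                               ┃###############┃ 
  █                               ┃###############┃ 


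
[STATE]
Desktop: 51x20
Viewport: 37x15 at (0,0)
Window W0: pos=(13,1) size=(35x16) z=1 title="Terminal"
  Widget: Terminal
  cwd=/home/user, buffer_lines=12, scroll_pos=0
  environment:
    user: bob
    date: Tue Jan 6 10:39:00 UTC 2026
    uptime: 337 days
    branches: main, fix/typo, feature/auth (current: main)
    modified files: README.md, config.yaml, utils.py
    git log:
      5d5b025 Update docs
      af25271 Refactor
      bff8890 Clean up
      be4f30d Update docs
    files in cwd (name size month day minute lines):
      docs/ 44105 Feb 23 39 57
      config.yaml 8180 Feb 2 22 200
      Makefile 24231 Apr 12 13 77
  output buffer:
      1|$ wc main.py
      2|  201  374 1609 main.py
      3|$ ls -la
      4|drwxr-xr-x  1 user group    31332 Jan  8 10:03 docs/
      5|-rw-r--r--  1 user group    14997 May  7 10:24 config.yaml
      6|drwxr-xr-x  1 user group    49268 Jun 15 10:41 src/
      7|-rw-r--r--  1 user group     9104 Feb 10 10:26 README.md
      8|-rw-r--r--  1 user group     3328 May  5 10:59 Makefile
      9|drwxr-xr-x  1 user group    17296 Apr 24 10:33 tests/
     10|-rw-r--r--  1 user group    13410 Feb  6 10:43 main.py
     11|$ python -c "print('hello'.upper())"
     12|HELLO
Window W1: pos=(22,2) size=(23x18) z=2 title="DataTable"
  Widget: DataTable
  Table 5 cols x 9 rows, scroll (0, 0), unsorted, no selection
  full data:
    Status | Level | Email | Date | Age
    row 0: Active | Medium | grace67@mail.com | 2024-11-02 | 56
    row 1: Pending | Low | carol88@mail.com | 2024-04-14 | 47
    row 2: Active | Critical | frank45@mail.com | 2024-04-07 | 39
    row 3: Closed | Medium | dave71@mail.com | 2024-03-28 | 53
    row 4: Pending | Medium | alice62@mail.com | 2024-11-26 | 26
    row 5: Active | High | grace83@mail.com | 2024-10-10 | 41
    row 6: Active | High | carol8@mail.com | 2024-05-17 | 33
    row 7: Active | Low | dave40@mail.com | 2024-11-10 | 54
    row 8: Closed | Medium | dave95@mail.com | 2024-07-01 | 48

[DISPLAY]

                                     
             ┏━━━━━━━━━━━━━━━━━━━━━━━
             ┃ Termina┏━━━━━━━━━━━━━━
             ┠────────┃ DataTable    
             ┃$ wc mai┠──────────────
             ┃  201  3┃Status │Level 
             ┃$ ls -la┃───────┼──────
             ┃drwxr-xr┃Active │Medium
             ┃-rw-r--r┃Pending│Low   
             ┃drwxr-xr┃Active │Critic
             ┃-rw-r--r┃Closed │Medium
             ┃-rw-r--r┃Pending│Medium
             ┃drwxr-xr┃Active │High  
             ┃-rw-r--r┃Active │High  
             ┃$ python┃Active │Low   


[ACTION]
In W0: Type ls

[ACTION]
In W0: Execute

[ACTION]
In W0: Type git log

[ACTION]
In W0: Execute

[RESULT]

                                     
             ┏━━━━━━━━━━━━━━━━━━━━━━━
             ┃ Termina┏━━━━━━━━━━━━━━
             ┠────────┃ DataTable    
             ┃drwxr-xr┠──────────────
             ┃-rw-r--r┃Status │Level 
             ┃$ python┃───────┼──────
             ┃HELLO   ┃Active │Medium
             ┃$ ls    ┃Pending│Low   
             ┃docs/  c┃Active │Critic
             ┃$ git lo┃Closed │Medium
             ┃5d5b025 ┃Pending│Medium
             ┃af25271 ┃Active │High  
             ┃bff8890 ┃Active │High  
             ┃be4f30d ┃Active │Low   


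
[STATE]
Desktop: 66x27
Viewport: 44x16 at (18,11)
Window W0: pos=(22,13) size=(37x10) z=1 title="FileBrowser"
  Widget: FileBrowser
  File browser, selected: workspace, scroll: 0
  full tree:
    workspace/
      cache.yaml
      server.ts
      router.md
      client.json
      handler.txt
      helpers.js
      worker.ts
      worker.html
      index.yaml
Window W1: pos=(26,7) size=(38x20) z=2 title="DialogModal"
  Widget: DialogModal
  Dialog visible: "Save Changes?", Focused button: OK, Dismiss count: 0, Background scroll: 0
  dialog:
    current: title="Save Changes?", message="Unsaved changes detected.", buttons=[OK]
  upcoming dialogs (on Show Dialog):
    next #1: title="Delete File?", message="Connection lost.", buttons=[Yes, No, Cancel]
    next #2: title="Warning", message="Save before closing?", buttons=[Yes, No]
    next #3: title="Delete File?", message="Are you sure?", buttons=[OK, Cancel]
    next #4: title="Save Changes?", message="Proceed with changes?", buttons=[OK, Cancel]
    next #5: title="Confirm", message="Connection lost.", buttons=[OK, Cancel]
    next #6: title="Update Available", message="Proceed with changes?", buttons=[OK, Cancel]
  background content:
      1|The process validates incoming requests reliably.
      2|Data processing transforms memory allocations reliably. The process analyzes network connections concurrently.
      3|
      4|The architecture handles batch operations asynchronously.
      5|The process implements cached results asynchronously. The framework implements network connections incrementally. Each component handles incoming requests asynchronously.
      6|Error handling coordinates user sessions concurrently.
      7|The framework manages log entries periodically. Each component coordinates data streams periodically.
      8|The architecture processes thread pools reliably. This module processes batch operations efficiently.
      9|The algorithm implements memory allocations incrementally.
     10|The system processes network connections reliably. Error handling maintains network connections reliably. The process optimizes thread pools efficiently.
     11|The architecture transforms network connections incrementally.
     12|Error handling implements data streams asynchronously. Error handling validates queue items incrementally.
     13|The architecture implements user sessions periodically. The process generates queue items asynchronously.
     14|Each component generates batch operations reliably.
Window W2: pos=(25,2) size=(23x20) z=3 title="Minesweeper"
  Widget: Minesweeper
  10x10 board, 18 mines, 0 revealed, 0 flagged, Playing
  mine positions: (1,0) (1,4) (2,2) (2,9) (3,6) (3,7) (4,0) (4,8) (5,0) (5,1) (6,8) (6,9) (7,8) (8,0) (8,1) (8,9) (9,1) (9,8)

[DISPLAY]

       ┃■■■■■■■■■■           ┃forms memory a
       ┃■■■■■■■■■■           ┃              
    ┏━━┃■■■■■■■■■■           ┃les batch oper
    ┃ F┃■■■■■■■■■■           ┃s cached resul
    ┠──┃                     ┃──────────┐ses
    ┃> ┃                     ┃es?       │s p
    ┃  ┃                     ┃detected. │d p
    ┃  ┃                     ┃          │all
    ┃  ┃                     ┃──────────┘nec
    ┃  ┃                     ┃sforms network
    ┃  ┗━━━━━━━━━━━━━━━━━━━━━┛ents data stre
    ┗━━━┃The architecture implements user se
        ┃Each component generates batch oper
        ┃                                   
        ┃                                   
        ┗━━━━━━━━━━━━━━━━━━━━━━━━━━━━━━━━━━━


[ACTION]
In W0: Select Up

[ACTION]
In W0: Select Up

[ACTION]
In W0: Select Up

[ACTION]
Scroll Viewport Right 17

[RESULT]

   ┃■■■■■■■■■■           ┃forms memory al┃  
   ┃■■■■■■■■■■           ┃               ┃  
┏━━┃■■■■■■■■■■           ┃les batch opera┃  
┃ F┃■■■■■■■■■■           ┃s cached result┃  
┠──┃                     ┃──────────┐sess┃  
┃> ┃                     ┃es?       │s pe┃  
┃  ┃                     ┃detected. │d po┃  
┃  ┃                     ┃          │allo┃  
┃  ┃                     ┃──────────┘nect┃  
┃  ┃                     ┃sforms network ┃  
┃  ┗━━━━━━━━━━━━━━━━━━━━━┛ents data strea┃  
┗━━━┃The architecture implements user ses┃  
    ┃Each component generates batch opera┃  
    ┃                                    ┃  
    ┃                                    ┃  
    ┗━━━━━━━━━━━━━━━━━━━━━━━━━━━━━━━━━━━━┛  


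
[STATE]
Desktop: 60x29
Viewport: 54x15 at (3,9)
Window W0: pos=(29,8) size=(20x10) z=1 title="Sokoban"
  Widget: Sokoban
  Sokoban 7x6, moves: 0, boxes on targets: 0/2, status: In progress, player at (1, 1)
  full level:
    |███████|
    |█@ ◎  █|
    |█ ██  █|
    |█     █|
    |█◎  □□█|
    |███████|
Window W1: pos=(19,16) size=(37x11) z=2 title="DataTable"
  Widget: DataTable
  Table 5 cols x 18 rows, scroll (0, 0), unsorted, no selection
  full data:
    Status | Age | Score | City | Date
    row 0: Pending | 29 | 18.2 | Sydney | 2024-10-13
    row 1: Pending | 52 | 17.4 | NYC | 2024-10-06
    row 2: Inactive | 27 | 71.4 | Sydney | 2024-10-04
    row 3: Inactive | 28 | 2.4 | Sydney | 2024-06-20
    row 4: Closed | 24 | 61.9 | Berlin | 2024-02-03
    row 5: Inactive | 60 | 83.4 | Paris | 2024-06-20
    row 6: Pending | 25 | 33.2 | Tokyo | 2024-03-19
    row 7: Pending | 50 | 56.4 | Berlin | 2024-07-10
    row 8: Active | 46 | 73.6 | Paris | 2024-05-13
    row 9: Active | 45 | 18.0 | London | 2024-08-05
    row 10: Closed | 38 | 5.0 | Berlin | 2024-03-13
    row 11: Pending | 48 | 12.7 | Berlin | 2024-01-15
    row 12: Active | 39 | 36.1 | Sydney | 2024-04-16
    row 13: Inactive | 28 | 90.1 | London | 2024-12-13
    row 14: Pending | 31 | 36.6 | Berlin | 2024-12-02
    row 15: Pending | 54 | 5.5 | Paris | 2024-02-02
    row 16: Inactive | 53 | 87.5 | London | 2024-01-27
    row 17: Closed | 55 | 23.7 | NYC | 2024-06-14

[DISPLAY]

                          ┃ Sokoban          ┃        
                          ┠──────────────────┨        
                          ┃███████           ┃        
                          ┃█@ ◎  █           ┃        
                          ┃█ ██  █           ┃        
                          ┃█     █           ┃        
                          ┃█◎  □□█           ┃        
                ┏━━━━━━━━━━━━━━━━━━━━━━━━━━━━━━━━━━━┓ 
                ┃ DataTable                         ┃ 
                ┠───────────────────────────────────┨ 
                ┃Status  │Age│Score│City  │Date     ┃ 
                ┃────────┼───┼─────┼──────┼─────────┃ 
                ┃Pending │29 │18.2 │Sydney│2024-10-1┃ 
                ┃Pending │52 │17.4 │NYC   │2024-10-0┃ 
                ┃Inactive│27 │71.4 │Sydney│2024-10-0┃ 


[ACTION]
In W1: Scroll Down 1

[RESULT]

                          ┃ Sokoban          ┃        
                          ┠──────────────────┨        
                          ┃███████           ┃        
                          ┃█@ ◎  █           ┃        
                          ┃█ ██  █           ┃        
                          ┃█     █           ┃        
                          ┃█◎  □□█           ┃        
                ┏━━━━━━━━━━━━━━━━━━━━━━━━━━━━━━━━━━━┓ 
                ┃ DataTable                         ┃ 
                ┠───────────────────────────────────┨ 
                ┃Status  │Age│Score│City  │Date     ┃ 
                ┃────────┼───┼─────┼──────┼─────────┃ 
                ┃Pending │52 │17.4 │NYC   │2024-10-0┃ 
                ┃Inactive│27 │71.4 │Sydney│2024-10-0┃ 
                ┃Inactive│28 │2.4  │Sydney│2024-06-2┃ 


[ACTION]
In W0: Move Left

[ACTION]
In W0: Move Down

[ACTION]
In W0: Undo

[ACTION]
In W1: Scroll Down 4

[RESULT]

                          ┃ Sokoban          ┃        
                          ┠──────────────────┨        
                          ┃███████           ┃        
                          ┃█@ ◎  █           ┃        
                          ┃█ ██  █           ┃        
                          ┃█     █           ┃        
                          ┃█◎  □□█           ┃        
                ┏━━━━━━━━━━━━━━━━━━━━━━━━━━━━━━━━━━━┓ 
                ┃ DataTable                         ┃ 
                ┠───────────────────────────────────┨ 
                ┃Status  │Age│Score│City  │Date     ┃ 
                ┃────────┼───┼─────┼──────┼─────────┃ 
                ┃Inactive│60 │83.4 │Paris │2024-06-2┃ 
                ┃Pending │25 │33.2 │Tokyo │2024-03-1┃ 
                ┃Pending │50 │56.4 │Berlin│2024-07-1┃ 
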